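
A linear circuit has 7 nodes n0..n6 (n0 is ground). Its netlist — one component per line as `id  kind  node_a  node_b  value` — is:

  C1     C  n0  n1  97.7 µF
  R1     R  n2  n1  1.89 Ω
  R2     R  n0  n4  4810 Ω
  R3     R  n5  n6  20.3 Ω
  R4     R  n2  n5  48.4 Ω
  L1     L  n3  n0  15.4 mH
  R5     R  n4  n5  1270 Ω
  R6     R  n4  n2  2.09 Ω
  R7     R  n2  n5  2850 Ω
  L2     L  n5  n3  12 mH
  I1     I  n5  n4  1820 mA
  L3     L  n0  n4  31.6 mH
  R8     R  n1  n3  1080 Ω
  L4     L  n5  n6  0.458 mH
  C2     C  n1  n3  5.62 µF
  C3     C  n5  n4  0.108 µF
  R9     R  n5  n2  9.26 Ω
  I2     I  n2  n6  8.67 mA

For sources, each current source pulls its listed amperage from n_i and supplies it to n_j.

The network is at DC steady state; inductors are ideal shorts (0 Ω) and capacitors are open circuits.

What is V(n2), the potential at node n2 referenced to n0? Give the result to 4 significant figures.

Element admittances at DC:
  Y(C1) = 0.000 S between n0,n1
  Y(R1) = 0.5291 S between n2,n1
  Y(R2) = 0.0002079 S between n0,n4
  Y(R3) = 0.04926 S between n5,n6
  Y(R4) = 0.02066 S between n2,n5
  L1: short n3↔n0 (DC inductor)
  Y(R5) = 0.0007874 S between n4,n5
  Y(R6) = 0.4785 S between n4,n2
  Y(R7) = 0.0003509 S between n2,n5
  L2: short n5↔n3 (DC inductor)
  I1: injects 1.82 A into n4 (from n5)
  L3: short n0↔n4 (DC inductor)
  Y(R8) = 0.0009259 S between n1,n3
  L4: short n5↔n6 (DC inductor)
  Y(C2) = 0.000 S between n1,n3
  Y(C3) = 0.000 S between n5,n4
  Y(R9) = 0.1080 S between n5,n2
  I2: injects 0.00867 A into n6 (from n2)
Assemble and solve the 10×10 MNA system:
  V(n1)=-0.01423  V(n2)=-0.01425  V(n3)=0.000  V(n4)=0.000  V(n5)=0.000  V(n6)=0.000
  i(L1)=-1.813  i(L2)=-1.813  i(L3)=-1.813  i(L4)=-0.008670

-0.01425 V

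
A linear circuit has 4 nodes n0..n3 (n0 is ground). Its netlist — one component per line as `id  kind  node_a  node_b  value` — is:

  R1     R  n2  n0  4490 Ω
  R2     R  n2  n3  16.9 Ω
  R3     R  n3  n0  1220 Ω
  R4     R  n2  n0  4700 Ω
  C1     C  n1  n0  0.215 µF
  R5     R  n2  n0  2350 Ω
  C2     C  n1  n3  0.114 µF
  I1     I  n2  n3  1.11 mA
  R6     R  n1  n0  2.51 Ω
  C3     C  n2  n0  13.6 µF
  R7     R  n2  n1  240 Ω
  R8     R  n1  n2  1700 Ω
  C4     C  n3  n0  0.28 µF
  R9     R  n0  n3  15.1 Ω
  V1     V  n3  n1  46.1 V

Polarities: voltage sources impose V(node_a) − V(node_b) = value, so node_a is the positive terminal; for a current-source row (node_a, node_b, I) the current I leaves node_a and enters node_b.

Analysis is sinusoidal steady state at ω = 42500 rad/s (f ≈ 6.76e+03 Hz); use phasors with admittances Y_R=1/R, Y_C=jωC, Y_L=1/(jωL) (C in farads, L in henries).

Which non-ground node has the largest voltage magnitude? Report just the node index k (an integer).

3

Element admittances at ω=42500 rad/s:
  Y(R1) = 0.0002227+0.000j S between n2,n0
  Y(R2) = 0.05917+0.000j S between n2,n3
  Y(R3) = 0.0008197+0.000j S between n3,n0
  Y(R4) = 0.0002128+0.000j S between n2,n0
  Y(C1) = 0.000+0.009137j S between n1,n0
  Y(R5) = 0.0004255+0.000j S between n2,n0
  Y(C2) = 0.000+0.004845j S between n1,n3
  I1: injects 0.00111 A into n3 (from n2)
  Y(R6) = 0.3984+0.000j S between n1,n0
  Y(C3) = 0.000+0.5780j S between n2,n0
  Y(R7) = 0.004167+0.000j S between n2,n1
  Y(R8) = 0.0005882+0.000j S between n1,n2
  Y(C4) = 0.000+0.01190j S between n3,n0
  Y(R9) = 0.06623+0.000j S between n0,n3
  V1: constraint V(n3)−V(n1) = 46.1
Assemble and solve the 4×4 MNA system:
  V(n1)=-11.00-1.018j  V(n2)=0.2764-3.470j  V(n3)=35.10-1.018j
  i(V1)=-4.425-0.7179j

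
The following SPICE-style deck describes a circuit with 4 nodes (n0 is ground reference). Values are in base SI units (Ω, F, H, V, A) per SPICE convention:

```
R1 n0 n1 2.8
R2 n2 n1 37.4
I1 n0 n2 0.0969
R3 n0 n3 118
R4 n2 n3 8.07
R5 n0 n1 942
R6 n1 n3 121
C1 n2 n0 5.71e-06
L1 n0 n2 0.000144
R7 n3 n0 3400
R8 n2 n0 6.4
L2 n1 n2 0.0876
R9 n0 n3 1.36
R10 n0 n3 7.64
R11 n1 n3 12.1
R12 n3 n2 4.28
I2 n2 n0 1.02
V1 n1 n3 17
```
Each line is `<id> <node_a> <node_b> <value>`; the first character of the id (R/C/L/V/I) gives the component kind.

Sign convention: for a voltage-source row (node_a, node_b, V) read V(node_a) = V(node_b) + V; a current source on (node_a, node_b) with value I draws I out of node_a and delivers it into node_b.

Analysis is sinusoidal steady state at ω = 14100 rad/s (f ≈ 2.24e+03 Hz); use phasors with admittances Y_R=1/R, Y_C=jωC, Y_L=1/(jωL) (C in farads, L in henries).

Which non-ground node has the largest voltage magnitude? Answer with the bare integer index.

Element admittances at ω=14100 rad/s:
  Y(R1) = 0.3571+0.000j S between n0,n1
  Y(R2) = 0.02674+0.000j S between n2,n1
  I1: injects 0.0969 A into n2 (from n0)
  Y(R3) = 0.008475+0.000j S between n0,n3
  Y(R4) = 0.1239+0.000j S between n2,n3
  Y(R5) = 0.001062+0.000j S between n0,n1
  Y(R6) = 0.008264+0.000j S between n1,n3
  Y(C1) = 0.000+0.08051j S between n2,n0
  Y(L1) = 0.000-0.4925j S between n0,n2
  Y(R7) = 0.0002941+0.000j S between n3,n0
  Y(R8) = 0.1562+0.000j S between n2,n0
  Y(L2) = 0.000-0.0008096j S between n1,n2
  Y(R9) = 0.7353+0.000j S between n0,n3
  Y(R10) = 0.1309+0.000j S between n0,n3
  Y(R11) = 0.08264+0.000j S between n1,n3
  Y(R12) = 0.2336+0.000j S between n3,n2
  I2: injects 1.02 A into n0 (from n2)
  V1: constraint V(n1)−V(n3) = 17
Assemble and solve the 4×4 MNA system:
  V(n1)=12.37-0.5280j  V(n2)=-2.435-2.253j  V(n3)=-4.625-0.5280j
  i(V1)=-6.376+0.1550j

1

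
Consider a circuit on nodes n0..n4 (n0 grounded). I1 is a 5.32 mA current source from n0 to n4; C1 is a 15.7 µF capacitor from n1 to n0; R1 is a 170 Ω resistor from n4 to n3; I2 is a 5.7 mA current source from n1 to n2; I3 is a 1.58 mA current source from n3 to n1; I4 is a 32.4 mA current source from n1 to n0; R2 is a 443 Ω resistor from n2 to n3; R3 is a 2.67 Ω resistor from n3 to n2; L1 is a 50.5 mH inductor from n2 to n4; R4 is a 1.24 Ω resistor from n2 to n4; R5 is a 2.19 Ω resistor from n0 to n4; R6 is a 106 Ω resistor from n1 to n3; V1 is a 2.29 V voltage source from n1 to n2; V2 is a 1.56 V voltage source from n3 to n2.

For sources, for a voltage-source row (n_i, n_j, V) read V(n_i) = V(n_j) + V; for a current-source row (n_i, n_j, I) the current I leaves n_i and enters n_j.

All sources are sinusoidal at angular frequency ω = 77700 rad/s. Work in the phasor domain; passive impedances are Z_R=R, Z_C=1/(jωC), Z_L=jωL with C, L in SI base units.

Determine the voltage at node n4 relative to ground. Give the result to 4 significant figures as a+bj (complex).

Apply KCL at each of the 4 non-ground nodes and solve the resulting linear system.
Node n1: branches {C1, I2, I3, I4, R6, V1} → V_1 = 0.1183-0.4939j
Node n2: branches {I2, R2, R3, L1, R4, V1, V2} → V_2 = -2.172-0.4939j
Node n3: branches {R1, I3, R2, R3, R6, V2} → V_3 = -0.6117-0.4939j
Node n4: branches {I1, R1, L1, R4, R5} → V_4 = -1.379-0.3160j
Source currents: i(V1)=-0.6459-0.1443j, i(V2)=-0.5870+0.001046j

-1.379-0.3160j V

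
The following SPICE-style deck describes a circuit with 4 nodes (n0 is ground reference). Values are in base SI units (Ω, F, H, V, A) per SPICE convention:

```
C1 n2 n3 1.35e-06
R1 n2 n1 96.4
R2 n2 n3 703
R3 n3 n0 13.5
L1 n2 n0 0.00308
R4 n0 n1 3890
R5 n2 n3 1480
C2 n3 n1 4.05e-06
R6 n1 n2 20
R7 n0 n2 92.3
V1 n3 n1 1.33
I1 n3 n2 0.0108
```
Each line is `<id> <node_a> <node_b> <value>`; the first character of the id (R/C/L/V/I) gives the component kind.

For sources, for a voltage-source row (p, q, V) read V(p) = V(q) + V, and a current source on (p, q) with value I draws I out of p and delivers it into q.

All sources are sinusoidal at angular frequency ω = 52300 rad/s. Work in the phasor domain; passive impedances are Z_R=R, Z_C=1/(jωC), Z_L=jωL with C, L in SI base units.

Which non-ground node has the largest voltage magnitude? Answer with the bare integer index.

Apply KCL at each of the 3 non-ground nodes and solve the resulting linear system.
Node n1: branches {R1, R4, C2, R6, V1} → V_1 = -1.287-0.09613j
Node n2: branches {C1, R1, R2, L1, R5, R6, R7, I1} → V_2 = -0.4823+0.3831j
Node n3: branches {C1, R2, R3, R5, C2, V1, I1} → V_3 = 0.04291-0.09613j
Source currents: i(V1)=-0.04892-0.3107j

1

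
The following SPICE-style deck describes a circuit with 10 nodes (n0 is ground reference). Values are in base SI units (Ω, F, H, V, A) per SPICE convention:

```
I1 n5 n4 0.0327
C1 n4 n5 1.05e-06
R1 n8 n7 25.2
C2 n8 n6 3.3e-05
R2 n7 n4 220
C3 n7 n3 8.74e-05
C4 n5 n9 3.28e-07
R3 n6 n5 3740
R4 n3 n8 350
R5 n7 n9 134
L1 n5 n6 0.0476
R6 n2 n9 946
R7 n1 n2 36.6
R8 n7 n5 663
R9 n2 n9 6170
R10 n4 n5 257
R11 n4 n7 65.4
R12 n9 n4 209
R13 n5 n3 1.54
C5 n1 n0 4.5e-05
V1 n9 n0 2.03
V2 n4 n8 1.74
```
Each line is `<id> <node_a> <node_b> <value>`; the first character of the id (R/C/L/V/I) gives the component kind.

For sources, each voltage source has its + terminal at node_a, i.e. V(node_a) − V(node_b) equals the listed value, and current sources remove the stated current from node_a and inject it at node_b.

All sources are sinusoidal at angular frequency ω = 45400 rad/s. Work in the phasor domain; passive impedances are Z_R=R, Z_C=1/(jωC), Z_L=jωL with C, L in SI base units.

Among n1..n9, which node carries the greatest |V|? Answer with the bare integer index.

4

Element admittances at ω=45400 rad/s:
  I1: injects 0.0327 A into n4 (from n5)
  Y(C1) = 0.000+0.04767j S between n4,n5
  Y(R1) = 0.03968+0.000j S between n8,n7
  Y(C2) = 0.000+1.498j S between n8,n6
  Y(R2) = 0.004545+0.000j S between n7,n4
  Y(C3) = 0.000+3.968j S between n7,n3
  Y(C4) = 0.000+0.01489j S between n5,n9
  Y(R3) = 0.0002674+0.000j S between n6,n5
  Y(R4) = 0.002857+0.000j S between n3,n8
  Y(R5) = 0.007463+0.000j S between n7,n9
  Y(L1) = 0.000-0.0004627j S between n5,n6
  Y(R6) = 0.001057+0.000j S between n2,n9
  Y(R7) = 0.02732+0.000j S between n1,n2
  Y(R8) = 0.001508+0.000j S between n7,n5
  Y(R9) = 0.0001621+0.000j S between n2,n9
  Y(R10) = 0.003891+0.000j S between n4,n5
  Y(R11) = 0.01529+0.000j S between n4,n7
  Y(R12) = 0.004785+0.000j S between n9,n4
  Y(R13) = 0.6494+0.000j S between n5,n3
  Y(C5) = 0.000+2.043j S between n1,n0
  V1: constraint V(n9)−V(n0) = 2.03
  V2: constraint V(n4)−V(n8) = 1.74
Assemble and solve the 11×11 MNA system:
  V(n1)=6.625e-07-0.001160j  V(n2)=0.08671-0.001110j  V(n3)=2.027+0.2466j  V(n4)=3.030-0.4288j  V(n5)=2.043+0.3144j  V(n6)=1.290-0.4291j  V(n7)=2.016+0.2487j  V(n8)=1.290-0.4288j  V(n9)=2.030+0.000j
  i(V1)=-0.002369-1.353e-06j  i(V2)=-0.03146-0.02866j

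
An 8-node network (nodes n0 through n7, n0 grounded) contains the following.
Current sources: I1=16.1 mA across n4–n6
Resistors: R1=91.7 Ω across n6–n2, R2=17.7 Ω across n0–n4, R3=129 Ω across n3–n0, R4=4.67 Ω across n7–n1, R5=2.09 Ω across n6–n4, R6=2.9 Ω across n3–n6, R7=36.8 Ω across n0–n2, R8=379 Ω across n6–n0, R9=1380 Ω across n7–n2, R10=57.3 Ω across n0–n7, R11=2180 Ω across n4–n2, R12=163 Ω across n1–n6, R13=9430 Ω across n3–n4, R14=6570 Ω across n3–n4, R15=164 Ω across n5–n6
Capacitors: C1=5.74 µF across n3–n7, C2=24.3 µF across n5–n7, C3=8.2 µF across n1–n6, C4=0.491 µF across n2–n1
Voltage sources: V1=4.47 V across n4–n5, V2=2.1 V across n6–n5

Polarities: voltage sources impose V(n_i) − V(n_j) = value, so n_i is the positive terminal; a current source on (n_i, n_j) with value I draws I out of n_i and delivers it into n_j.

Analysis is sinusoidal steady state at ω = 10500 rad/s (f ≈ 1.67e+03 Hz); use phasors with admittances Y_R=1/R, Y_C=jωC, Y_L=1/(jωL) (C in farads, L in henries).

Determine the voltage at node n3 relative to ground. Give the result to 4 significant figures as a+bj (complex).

-1.139-0.08774j V

Element admittances at ω=10500 rad/s:
  I1: injects 0.0161 A into n6 (from n4)
  Y(R1) = 0.01091+0.000j S between n6,n2
  Y(C1) = 0.000+0.06027j S between n3,n7
  Y(R2) = 0.05650+0.000j S between n0,n4
  Y(C2) = 0.000+0.2551j S between n5,n7
  Y(R3) = 0.007752+0.000j S between n3,n0
  Y(R4) = 0.2141+0.000j S between n7,n1
  Y(R5) = 0.4785+0.000j S between n6,n4
  Y(R6) = 0.3448+0.000j S between n3,n6
  Y(R7) = 0.02717+0.000j S between n0,n2
  Y(R8) = 0.002639+0.000j S between n6,n0
  Y(R9) = 0.0007246+0.000j S between n7,n2
  Y(R10) = 0.01745+0.000j S between n0,n7
  Y(R11) = 0.0004587+0.000j S between n4,n2
  Y(C3) = 0.000+0.08610j S between n1,n6
  Y(R12) = 0.006135+0.000j S between n1,n6
  Y(R13) = 0.0001060+0.000j S between n3,n4
  Y(C4) = 0.000+0.005156j S between n2,n1
  Y(R14) = 0.0001522+0.000j S between n3,n4
  Y(R15) = 0.006098+0.000j S between n5,n6
  V1: constraint V(n4)−V(n5) = 4.47
  V2: constraint V(n6)−V(n5) = 2.1
Assemble and solve the 9×9 MNA system:
  V(n1)=-2.365+0.3824j  V(n2)=-0.4366-0.2125j  V(n3)=-1.139-0.08774j  V(n4)=1.196+0.1493j  V(n5)=-3.274+0.1493j  V(n6)=-1.174+0.1493j  V(n7)=-2.507-0.1360j
  i(V1)=-1.219-0.008661j  i(V2)=1.133-0.1871j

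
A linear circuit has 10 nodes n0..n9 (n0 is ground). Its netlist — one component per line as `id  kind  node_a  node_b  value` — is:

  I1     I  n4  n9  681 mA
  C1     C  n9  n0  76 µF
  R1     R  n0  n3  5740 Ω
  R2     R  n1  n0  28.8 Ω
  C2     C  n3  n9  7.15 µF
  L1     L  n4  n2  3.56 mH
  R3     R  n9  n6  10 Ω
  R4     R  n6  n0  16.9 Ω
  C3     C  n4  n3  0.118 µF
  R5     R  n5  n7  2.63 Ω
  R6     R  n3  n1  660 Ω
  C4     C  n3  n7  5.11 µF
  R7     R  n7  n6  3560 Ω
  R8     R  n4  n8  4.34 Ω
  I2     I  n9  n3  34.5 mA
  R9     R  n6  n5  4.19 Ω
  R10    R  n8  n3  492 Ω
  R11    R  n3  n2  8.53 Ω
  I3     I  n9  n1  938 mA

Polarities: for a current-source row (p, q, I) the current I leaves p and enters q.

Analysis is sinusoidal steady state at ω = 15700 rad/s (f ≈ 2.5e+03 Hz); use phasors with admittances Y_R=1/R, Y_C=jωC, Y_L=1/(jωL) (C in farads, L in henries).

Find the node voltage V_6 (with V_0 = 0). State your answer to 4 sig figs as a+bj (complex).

-1.259+1.154j V

Apply KCL at each of the 9 non-ground nodes and solve the resulting linear system.
Node n1: branches {R2, R6, I3} → V_1 = 25.84+0.1820j
Node n2: branches {L1, R11} → V_2 = -7.384+5.230j
Node n3: branches {R1, C2, C3, R6, C4, I2, R10, R11} → V_3 = -1.149+4.354j
Node n4: branches {I1, L1, C3, R8} → V_4 = -13.13-35.62j
Node n5: branches {R5, R9} → V_5 = -2.070+1.634j
Node n6: branches {R3, R4, R7, R9} → V_6 = -1.259+1.154j
Node n7: branches {R5, C4, R7} → V_7 = -2.579+1.935j
Node n8: branches {R8, R10} → V_8 = -13.02-35.27j
Node n9: branches {I1, C1, C2, R3, I2, I3} → V_9 = -0.06317+0.6893j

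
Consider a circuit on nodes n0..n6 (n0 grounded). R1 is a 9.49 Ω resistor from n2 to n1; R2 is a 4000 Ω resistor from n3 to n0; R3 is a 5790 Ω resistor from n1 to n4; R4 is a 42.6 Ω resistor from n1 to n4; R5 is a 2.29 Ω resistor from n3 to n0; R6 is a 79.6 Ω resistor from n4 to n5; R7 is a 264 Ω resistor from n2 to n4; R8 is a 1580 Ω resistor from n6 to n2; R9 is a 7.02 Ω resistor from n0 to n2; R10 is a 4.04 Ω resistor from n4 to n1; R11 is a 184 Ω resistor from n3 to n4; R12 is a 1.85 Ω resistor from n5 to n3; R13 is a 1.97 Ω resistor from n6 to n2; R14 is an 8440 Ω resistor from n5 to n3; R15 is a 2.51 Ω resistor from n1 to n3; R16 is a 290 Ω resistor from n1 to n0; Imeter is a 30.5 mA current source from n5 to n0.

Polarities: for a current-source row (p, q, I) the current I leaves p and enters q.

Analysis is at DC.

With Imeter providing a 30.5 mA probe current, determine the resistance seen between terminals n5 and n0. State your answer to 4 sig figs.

Element admittances at DC:
  Y(R1) = 0.1054 S between n2,n1
  Y(R2) = 0.0002500 S between n3,n0
  Y(R3) = 0.0001727 S between n1,n4
  Y(R4) = 0.02347 S between n1,n4
  Y(R5) = 0.4367 S between n3,n0
  Y(R6) = 0.01256 S between n4,n5
  Y(R7) = 0.003788 S between n2,n4
  Y(R8) = 0.0006329 S between n6,n2
  Y(R9) = 0.1425 S between n0,n2
  Y(R10) = 0.2475 S between n4,n1
  Y(R11) = 0.005435 S between n3,n4
  Y(R12) = 0.5405 S between n5,n3
  Y(R13) = 0.5076 S between n6,n2
  Y(R14) = 0.0001185 S between n5,n3
  Y(R15) = 0.3984 S between n1,n3
  Y(R16) = 0.003448 S between n1,n0
  Imeter: injects 0.0305 A into n0 (from n5)
Assemble and solve the 6×6 MNA system:
  V(n1)=-0.05462  V(n2)=-0.02373  V(n3)=-0.06164  V(n4)=-0.05701  V(n5)=-0.1167  V(n6)=-0.02373

R_eq = 3.825 Ω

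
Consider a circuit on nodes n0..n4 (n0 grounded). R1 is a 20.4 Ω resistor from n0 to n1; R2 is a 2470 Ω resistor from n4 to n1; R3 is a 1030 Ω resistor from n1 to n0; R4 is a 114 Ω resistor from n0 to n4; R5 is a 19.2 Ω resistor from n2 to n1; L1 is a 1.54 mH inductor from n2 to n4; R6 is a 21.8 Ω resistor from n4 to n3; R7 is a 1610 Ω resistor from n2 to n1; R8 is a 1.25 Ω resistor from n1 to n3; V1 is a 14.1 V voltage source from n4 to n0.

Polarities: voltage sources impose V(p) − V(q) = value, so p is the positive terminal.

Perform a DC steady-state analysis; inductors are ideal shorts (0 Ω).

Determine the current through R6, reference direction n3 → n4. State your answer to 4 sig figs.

-0.2088 A

MNA unknowns: 4 node voltages V₁..V_4 plus 2 source currents (L1, V1)
R1: Y=0.04902 on G[0,1]
R2: Y=0.0004049 on G[4,1]
R3: Y=0.0009709 on G[1,0]
R4: Y=0.008772 on G[0,4]
R5: Y=0.05208 on G[2,1]
L1: row V2−V4=0, i_L1 at 2,4
R6: Y=0.04587 on G[4,3]
R7: Y=0.0006211 on G[2,1]
R8: Y=0.8000 on G[1,3]
V1: row V4−V0=14.1, i_V1 at 4,0
solve → V1=9.288, V2=14.10, V3=9.549, V4=14.10
aux → i_L1=-0.2536, i_V1=-0.5880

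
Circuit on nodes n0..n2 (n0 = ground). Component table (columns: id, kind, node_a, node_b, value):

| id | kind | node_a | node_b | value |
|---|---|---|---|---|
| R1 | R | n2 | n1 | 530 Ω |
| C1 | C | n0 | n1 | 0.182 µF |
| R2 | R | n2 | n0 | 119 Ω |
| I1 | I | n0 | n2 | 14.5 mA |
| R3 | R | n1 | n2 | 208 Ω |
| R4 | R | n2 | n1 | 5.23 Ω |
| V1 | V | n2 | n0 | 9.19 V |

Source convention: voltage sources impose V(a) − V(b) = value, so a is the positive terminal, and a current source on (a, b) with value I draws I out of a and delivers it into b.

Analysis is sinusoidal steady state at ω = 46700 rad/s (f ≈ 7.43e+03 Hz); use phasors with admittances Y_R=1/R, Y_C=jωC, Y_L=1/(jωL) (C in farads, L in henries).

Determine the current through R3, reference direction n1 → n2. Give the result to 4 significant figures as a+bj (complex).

Apply KCL at each of the 2 non-ground nodes and solve the resulting linear system.
Node n1: branches {R1, C1, R3, R4} → V_1 = 9.173-0.3940j
Node n2: branches {R1, R2, I1, R3, R4, V1} → V_2 = 9.190+0.000j
Source currents: i(V1)=-0.06608-0.07797j

-8.135e-05-0.001894j A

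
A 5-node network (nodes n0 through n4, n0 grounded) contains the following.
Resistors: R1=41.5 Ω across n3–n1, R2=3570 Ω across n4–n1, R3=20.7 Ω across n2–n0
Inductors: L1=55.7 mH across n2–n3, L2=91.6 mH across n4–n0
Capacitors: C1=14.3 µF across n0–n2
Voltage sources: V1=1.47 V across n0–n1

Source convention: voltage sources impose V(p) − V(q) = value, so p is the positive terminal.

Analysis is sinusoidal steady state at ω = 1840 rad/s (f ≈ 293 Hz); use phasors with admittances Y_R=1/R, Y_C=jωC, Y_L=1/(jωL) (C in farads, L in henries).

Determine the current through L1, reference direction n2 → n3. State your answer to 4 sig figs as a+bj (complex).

Apply KCL at each of the 4 non-ground nodes and solve the resulting linear system.
Node n1: branches {R1, R2, V1} → V_1 = -1.470+0.000j
Node n2: branches {R3, L1, C1} → V_2 = -0.01237+0.2426j
Node n3: branches {R1, L1} → V_3 = -1.180-0.4729j
Node n4: branches {R2, L2} → V_4 = -0.003269-0.06925j
Source currents: i(V1)=-0.007392+0.01141j

0.006982-0.01140j A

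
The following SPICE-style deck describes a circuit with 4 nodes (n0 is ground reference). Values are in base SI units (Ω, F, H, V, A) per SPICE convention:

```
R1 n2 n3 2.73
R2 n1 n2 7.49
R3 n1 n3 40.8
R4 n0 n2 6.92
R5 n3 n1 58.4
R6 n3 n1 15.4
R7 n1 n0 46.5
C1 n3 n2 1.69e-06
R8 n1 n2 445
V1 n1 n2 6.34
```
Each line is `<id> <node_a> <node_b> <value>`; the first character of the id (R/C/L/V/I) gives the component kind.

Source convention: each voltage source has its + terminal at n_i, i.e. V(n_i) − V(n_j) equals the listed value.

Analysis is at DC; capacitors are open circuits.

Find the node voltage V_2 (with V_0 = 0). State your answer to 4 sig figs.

-0.8213 V

Apply KCL at each of the 3 non-ground nodes and solve the resulting linear system.
Node n1: branches {R2, R3, R5, R6, R7, R8, V1} → V_1 = 5.519
Node n2: branches {R1, R2, R4, C1, R8, V1} → V_2 = -0.8213
Node n3: branches {R1, R3, R5, R6, C1} → V_3 = 0.6075
Source currents: i(V1)=-1.503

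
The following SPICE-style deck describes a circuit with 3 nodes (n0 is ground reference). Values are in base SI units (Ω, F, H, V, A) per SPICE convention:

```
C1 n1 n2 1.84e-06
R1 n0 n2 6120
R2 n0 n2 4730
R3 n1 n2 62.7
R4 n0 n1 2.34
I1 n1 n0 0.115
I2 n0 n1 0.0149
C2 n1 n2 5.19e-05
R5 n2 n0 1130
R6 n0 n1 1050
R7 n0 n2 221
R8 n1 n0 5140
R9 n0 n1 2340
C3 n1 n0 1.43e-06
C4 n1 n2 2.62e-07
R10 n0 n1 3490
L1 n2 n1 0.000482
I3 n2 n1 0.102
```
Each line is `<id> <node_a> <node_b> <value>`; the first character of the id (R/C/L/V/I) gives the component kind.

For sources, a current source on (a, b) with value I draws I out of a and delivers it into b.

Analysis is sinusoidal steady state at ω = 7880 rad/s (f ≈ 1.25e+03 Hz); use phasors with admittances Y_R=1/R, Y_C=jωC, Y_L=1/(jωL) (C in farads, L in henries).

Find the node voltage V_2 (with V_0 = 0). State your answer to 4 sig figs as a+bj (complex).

Apply KCL at each of the 2 non-ground nodes and solve the resulting linear system.
Node n1: branches {C1, R3, R4, I1, I2, C2, R6, R8, R9, C3, C4, R10, L1, I3} → V_1 = -0.2291-0.002172j
Node n2: branches {C1, R1, R2, R3, C2, R5, R7, C4, L1, I3} → V_2 = -0.3107+0.6074j

-0.3107+0.6074j V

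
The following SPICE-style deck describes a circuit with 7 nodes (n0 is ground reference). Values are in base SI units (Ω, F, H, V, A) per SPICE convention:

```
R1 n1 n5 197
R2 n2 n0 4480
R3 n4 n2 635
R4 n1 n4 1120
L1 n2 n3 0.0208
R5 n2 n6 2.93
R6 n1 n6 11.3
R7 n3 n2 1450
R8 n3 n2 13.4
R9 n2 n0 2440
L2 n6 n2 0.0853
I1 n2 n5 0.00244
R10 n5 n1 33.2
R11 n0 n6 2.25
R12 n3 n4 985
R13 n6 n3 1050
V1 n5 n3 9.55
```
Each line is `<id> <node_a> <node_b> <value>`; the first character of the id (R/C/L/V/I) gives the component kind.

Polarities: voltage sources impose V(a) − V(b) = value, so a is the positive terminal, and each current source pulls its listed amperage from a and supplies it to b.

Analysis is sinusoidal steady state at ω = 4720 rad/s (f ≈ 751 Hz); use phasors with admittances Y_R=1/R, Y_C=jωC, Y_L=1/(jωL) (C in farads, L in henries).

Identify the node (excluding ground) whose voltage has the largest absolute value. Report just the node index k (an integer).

5

MNA unknowns: 6 node voltages V₁..V_6 plus 1 source current (V1)
R1: Y=0.005076+0.000j on G[1,5]
R2: Y=0.0002232+0.000j on G[2,0]
R3: Y=0.001575+0.000j on G[4,2]
R4: Y=0.0008929+0.000j on G[1,4]
L1: Y=0.000-0.01019j on G[2,3]
R5: Y=0.3413+0.000j on G[2,6]
R6: Y=0.08850+0.000j on G[1,6]
R7: Y=0.0006897+0.000j on G[3,2]
R8: Y=0.07463+0.000j on G[3,2]
R9: Y=0.0004098+0.000j on G[2,0]
L2: Y=0.000-0.002484j on G[6,2]
I1: z[2]−=0.00244, z[5]+=0.00244
R10: Y=0.03012+0.000j on G[5,1]
R11: Y=0.4444+0.000j on G[0,6]
R12: Y=0.001015+0.000j on G[3,4]
R13: Y=0.0009524+0.000j on G[6,3]
V1: row V5−V3=9.55, i_V1 at 5,3
solve → V1=1.939-0.05942j, V2=-0.4936+0.01235j, V3=-2.675-0.2085j, V4=-0.5058-0.07042j, V5=6.875-0.2085j, V6=0.0007031-1.759e-05j
aux → i_V1=-0.1713+0.005247j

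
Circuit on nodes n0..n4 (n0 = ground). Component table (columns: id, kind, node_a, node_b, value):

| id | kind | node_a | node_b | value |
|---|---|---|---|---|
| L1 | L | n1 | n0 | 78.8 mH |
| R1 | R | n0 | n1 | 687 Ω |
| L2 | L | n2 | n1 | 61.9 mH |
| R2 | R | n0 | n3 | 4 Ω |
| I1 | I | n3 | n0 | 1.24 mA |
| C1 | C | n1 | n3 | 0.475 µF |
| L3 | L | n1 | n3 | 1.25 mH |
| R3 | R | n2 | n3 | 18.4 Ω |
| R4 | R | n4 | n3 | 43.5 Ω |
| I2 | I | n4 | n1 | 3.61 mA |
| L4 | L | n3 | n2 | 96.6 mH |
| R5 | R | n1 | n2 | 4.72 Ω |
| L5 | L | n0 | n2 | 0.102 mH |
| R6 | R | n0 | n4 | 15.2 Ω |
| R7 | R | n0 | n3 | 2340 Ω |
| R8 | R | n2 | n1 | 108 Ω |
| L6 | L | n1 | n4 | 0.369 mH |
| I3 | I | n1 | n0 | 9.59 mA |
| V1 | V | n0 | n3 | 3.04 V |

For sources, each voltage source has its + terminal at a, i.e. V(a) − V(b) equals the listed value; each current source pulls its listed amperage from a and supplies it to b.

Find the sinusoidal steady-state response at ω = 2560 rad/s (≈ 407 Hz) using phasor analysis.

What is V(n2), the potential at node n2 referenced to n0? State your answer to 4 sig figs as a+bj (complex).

MNA unknowns: 4 node voltages V₁..V_4 plus 1 source current (V1)
L1: Y=0.000-0.004957j on G[1,0]
R1: Y=0.001456+0.000j on G[0,1]
L2: Y=0.000-0.006311j on G[2,1]
R2: Y=0.2500+0.000j on G[0,3]
I1: z[3]−=0.00124, z[0]+=0.00124
C1: Y=0.000+0.001216j on G[1,3]
L3: Y=0.000-0.3125j on G[1,3]
R3: Y=0.05435+0.000j on G[2,3]
R4: Y=0.02299+0.000j on G[4,3]
I2: z[4]−=0.00361, z[1]+=0.00361
L4: Y=0.000-0.004044j on G[3,2]
R5: Y=0.2119+0.000j on G[1,2]
L5: Y=0.000-3.830j on G[0,2]
R6: Y=0.06579+0.000j on G[0,4]
R7: Y=0.0004274+0.000j on G[0,3]
R8: Y=0.009259+0.000j on G[2,1]
L6: Y=0.000-1.059j on G[1,4]
I3: z[1]−=0.00959, z[0]+=0.00959
V1: row V0−V3=3.04, i_V1 at 0,3
solve → V1=-1.634+1.240j, V2=-0.08651-0.1289j, V3=-3.040+0.000j, V4=-1.526+1.298j
aux → i_V1=-1.341+0.4266j

-0.08651-0.1289j V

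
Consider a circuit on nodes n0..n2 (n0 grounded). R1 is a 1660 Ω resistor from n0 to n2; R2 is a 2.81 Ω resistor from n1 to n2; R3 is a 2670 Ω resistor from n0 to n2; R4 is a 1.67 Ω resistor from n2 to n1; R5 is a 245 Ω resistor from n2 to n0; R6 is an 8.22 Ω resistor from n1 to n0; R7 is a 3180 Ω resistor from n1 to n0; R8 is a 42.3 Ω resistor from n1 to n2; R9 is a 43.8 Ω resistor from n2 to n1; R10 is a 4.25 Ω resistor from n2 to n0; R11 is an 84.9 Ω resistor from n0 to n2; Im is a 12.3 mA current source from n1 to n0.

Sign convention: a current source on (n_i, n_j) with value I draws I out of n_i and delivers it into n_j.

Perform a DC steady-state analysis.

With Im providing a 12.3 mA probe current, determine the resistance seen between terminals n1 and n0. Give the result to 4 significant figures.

Apply KCL at each of the 2 non-ground nodes and solve the resulting linear system.
Node n1: branches {R2, R4, R6, R7, R8, R9, Im} → V_1 = -0.03804
Node n2: branches {R1, R2, R3, R4, R5, R8, R9, R10, R11} → V_2 = -0.03038

R_eq = 3.092 Ω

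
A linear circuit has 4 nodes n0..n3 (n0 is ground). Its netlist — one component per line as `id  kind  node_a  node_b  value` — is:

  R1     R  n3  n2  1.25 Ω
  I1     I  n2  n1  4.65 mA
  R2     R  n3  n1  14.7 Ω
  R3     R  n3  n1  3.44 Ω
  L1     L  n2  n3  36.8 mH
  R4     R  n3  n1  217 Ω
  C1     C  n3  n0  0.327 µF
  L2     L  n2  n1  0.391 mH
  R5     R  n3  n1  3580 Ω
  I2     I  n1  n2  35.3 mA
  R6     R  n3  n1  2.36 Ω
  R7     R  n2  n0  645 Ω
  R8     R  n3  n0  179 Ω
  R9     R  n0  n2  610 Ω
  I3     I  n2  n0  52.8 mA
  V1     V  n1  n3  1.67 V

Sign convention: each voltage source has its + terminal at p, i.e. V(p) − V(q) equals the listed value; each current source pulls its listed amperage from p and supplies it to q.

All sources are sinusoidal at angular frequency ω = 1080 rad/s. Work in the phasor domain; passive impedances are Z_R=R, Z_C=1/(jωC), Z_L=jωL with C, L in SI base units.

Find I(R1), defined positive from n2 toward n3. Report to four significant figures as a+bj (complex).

Element admittances at ω=1080 rad/s:
  Y(R1) = 0.8000+0.000j S between n3,n2
  I1: injects 0.00465 A into n1 (from n2)
  Y(R2) = 0.06803+0.000j S between n3,n1
  Y(R3) = 0.2907+0.000j S between n3,n1
  Y(L1) = 0.000-0.02516j S between n2,n3
  Y(R4) = 0.004608+0.000j S between n3,n1
  Y(C1) = 0.000+0.0003532j S between n3,n0
  Y(L2) = 0.000-2.368j S between n2,n1
  Y(R5) = 0.0002793+0.000j S between n3,n1
  I2: injects 0.0353 A into n2 (from n1)
  Y(R6) = 0.4237+0.000j S between n3,n1
  Y(R7) = 0.001550+0.000j S between n2,n0
  Y(R8) = 0.005587+0.000j S between n3,n0
  Y(R9) = 0.001639+0.000j S between n0,n2
  I3: injects 0.0528 A into n0 (from n2)
  V1: constraint V(n1)−V(n3) = 1.67
Assemble and solve the 4×4 MNA system:
  V(n1)=-4.868+0.4445j  V(n2)=-5.053-0.05460j  V(n3)=-6.538+0.4445j
  i(V1)=-2.527+0.4368j

1.188-0.3993j A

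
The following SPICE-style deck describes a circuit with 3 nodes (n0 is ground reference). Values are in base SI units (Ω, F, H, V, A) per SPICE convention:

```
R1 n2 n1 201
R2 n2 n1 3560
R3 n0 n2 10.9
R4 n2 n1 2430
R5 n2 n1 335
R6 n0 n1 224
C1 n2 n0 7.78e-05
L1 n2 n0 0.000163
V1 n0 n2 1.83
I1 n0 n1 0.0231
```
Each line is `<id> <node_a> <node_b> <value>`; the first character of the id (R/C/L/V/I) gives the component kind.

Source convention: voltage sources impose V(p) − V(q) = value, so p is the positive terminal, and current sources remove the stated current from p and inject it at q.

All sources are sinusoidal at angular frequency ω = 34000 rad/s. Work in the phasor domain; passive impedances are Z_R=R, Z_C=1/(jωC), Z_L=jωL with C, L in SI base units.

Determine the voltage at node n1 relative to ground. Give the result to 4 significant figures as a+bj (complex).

Apply KCL at each of the 2 non-ground nodes and solve the resulting linear system.
Node n1: branches {R1, R2, R4, R5, R6, I1} → V_1 = 0.5539+0.000j
Node n2: branches {R1, R2, R3, R4, R5, C1, L1, V1} → V_2 = -1.830+0.000j
Source currents: i(V1)=-0.1885-4.511j

0.5539+0.000j V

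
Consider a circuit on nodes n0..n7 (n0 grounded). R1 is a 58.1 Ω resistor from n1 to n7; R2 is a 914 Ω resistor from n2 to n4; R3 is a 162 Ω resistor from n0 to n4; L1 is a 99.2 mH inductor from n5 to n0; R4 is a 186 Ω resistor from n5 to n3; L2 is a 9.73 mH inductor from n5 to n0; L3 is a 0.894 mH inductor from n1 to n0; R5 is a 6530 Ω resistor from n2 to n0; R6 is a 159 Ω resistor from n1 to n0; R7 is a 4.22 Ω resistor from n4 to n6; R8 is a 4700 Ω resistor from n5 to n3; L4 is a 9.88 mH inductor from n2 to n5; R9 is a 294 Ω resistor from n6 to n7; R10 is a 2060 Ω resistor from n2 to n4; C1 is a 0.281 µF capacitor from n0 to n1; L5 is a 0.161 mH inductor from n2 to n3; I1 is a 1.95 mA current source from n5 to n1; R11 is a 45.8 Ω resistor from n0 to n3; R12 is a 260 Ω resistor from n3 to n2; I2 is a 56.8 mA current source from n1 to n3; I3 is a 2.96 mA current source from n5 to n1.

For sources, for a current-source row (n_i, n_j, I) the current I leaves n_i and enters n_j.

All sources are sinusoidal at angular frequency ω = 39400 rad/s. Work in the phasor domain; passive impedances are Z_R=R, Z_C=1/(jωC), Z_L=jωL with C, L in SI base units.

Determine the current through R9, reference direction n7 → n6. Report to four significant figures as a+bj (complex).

-0.003286-0.004952j A

Apply KCL at each of the 7 non-ground nodes and solve the resulting linear system.
Node n1: branches {R1, L3, R6, C1, I1, I2, I3} → V_1 = -1.153-2.388j
Node n2: branches {R2, R5, L4, R10, L5, R12} → V_2 = 2.169+0.07655j
Node n3: branches {R4, R8, L5, R11, R12, I2} → V_3 = 2.179+0.09786j
Node n4: branches {R2, R3, R7, R10} → V_4 = 0.01793-0.6232j
Node n5: branches {L1, R4, L2, R8, L4, I1, I3} → V_5 = 1.136+0.2054j
Node n6: branches {R7, R9} → V_6 = 0.004065-0.6441j
Node n7: branches {R1, R9} → V_7 = -0.9621-2.100j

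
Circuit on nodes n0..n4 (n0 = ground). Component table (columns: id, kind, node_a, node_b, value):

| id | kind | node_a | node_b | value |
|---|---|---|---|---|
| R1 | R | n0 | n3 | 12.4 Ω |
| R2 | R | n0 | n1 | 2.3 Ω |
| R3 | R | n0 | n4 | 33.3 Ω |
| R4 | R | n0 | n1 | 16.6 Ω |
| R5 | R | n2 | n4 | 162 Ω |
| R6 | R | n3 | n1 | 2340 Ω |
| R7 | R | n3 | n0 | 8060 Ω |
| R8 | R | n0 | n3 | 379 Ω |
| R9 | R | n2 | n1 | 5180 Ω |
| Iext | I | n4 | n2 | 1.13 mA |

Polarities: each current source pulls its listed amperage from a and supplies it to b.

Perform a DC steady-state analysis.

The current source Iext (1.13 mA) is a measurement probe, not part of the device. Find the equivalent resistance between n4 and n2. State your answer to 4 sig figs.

R_eq = 157.1 Ω

MNA unknowns: 4 node voltages V₁..V_4
R1: Y=0.08065 on G[0,3]
R2: Y=0.4348 on G[0,1]
R3: Y=0.03003 on G[0,4]
R4: Y=0.06024 on G[0,1]
R5: Y=0.006173 on G[2,4]
R6: Y=0.0004274 on G[3,1]
R7: Y=0.0001241 on G[3,0]
R8: Y=0.002639 on G[0,3]
R9: Y=0.0001931 on G[2,1]
Iext: z[4]−=0.00113, z[2]+=0.00113
solve → V1=6.871e-05, V2=0.1764, V3=3.503e-07, V4=-0.001134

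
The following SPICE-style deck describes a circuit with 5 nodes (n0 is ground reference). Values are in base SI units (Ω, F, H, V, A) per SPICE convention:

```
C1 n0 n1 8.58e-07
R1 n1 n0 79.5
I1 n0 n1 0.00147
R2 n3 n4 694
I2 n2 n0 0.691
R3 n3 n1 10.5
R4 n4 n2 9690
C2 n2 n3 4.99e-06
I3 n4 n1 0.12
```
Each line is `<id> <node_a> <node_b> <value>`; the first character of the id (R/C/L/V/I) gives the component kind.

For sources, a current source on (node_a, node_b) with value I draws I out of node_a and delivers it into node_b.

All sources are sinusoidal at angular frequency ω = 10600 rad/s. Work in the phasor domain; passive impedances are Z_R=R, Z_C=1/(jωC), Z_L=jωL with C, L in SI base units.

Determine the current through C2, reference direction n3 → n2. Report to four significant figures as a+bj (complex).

Element admittances at ω=10600 rad/s:
  Y(C1) = 0.000+0.009095j S between n0,n1
  Y(R1) = 0.01258+0.000j S between n1,n0
  I1: injects 0.00147 A into n1 (from n0)
  Y(R2) = 0.001441+0.000j S between n3,n4
  I2: injects 0.691 A into n0 (from n2)
  Y(R3) = 0.09524+0.000j S between n3,n1
  Y(R4) = 0.0001032+0.000j S between n4,n2
  Y(C2) = 0.000+0.05289j S between n2,n3
  I3: injects 0.12 A into n1 (from n4)
Assemble and solve the 4×4 MNA system:
  V(n1)=-36.00+26.03j  V(n2)=-44.54+39.24j  V(n3)=-44.51+26.03j  V(n4)=-122.2+26.91j

0.6990+0.001273j A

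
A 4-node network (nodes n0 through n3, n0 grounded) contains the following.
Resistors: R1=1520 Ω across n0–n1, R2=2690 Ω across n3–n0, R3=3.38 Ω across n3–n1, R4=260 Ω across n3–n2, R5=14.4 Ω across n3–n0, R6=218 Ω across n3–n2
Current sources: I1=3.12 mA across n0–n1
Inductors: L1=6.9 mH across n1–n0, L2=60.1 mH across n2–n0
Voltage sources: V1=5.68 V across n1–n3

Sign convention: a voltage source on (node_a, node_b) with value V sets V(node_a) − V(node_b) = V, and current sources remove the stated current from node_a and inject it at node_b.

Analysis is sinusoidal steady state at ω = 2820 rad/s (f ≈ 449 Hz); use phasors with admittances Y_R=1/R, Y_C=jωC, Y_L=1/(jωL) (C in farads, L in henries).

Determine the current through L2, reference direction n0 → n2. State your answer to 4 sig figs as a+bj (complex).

Apply KCL at each of the 3 non-ground nodes and solve the resulting linear system.
Node n1: branches {R1, I1, L1, R3, V1} → V_1 = 3.758+2.533j
Node n2: branches {R4, R6, L2} → V_2 = -2.480+0.7973j
Node n3: branches {R2, R3, R4, R5, R6, V1} → V_3 = -1.922+2.533j
Source currents: i(V1)=-1.810+0.1914j

-0.004704-0.01463j A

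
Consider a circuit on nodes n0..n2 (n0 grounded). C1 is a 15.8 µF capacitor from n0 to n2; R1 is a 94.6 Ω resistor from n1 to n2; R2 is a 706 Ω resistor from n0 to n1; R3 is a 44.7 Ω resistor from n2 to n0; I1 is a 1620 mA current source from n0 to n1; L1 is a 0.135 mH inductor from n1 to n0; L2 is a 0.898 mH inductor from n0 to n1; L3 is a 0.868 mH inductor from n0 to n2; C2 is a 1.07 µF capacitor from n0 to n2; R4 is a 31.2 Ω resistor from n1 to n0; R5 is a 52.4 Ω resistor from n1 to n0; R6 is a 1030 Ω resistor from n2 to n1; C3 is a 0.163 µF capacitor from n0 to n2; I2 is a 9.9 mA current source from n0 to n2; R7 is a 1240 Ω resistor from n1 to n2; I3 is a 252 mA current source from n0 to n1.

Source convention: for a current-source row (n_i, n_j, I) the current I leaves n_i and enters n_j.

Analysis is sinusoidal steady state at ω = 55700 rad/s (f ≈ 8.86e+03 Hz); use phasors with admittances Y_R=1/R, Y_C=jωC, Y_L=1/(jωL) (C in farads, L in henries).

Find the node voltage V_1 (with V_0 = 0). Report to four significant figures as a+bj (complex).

MNA unknowns: 2 node voltages V₁..V_2
C1: Y=0.000+0.8801j on G[0,2]
R1: Y=0.01057+0.000j on G[1,2]
R2: Y=0.001416+0.000j on G[0,1]
R3: Y=0.02237+0.000j on G[2,0]
I1: z[0]−=1.62, z[1]+=1.62
L1: Y=0.000-0.1330j on G[1,0]
L2: Y=0.000-0.01999j on G[0,1]
L3: Y=0.000-0.02068j on G[0,2]
C2: Y=0.000+0.05960j on G[0,2]
R4: Y=0.03205+0.000j on G[1,0]
R5: Y=0.01908+0.000j on G[1,0]
R6: Y=0.0009709+0.000j on G[2,1]
C3: Y=0.000+0.009079j on G[0,2]
I2: z[0]−=0.0099, z[2]+=0.0099
R7: Y=0.0008065+0.000j on G[1,2]
I3: z[0]−=0.252, z[1]+=0.252
solve → V1=4.408+10.38j, V2=0.1405-0.06406j

4.408+10.38j V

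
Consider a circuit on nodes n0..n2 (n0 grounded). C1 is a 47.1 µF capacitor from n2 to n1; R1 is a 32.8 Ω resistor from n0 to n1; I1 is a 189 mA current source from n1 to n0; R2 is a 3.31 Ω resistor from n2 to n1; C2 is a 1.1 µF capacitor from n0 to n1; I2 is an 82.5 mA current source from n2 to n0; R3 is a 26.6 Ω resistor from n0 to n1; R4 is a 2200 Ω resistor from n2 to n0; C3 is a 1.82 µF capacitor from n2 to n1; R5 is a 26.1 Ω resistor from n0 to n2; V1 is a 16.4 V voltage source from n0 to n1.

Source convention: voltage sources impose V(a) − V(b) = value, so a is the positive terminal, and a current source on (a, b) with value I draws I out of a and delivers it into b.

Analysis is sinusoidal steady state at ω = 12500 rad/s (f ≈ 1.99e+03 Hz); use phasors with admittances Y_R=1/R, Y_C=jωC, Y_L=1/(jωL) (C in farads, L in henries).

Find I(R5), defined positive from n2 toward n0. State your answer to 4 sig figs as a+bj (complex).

-0.6136-0.02645j A

Apply KCL at each of the 2 non-ground nodes and solve the resulting linear system.
Node n1: branches {C1, R1, I1, R2, C2, R3, C3, V1} → V_1 = -16.40+0.000j
Node n2: branches {C1, R2, I2, R4, C3, R5} → V_2 = -16.02-0.6903j
Source currents: i(V1)=-1.466-0.2523j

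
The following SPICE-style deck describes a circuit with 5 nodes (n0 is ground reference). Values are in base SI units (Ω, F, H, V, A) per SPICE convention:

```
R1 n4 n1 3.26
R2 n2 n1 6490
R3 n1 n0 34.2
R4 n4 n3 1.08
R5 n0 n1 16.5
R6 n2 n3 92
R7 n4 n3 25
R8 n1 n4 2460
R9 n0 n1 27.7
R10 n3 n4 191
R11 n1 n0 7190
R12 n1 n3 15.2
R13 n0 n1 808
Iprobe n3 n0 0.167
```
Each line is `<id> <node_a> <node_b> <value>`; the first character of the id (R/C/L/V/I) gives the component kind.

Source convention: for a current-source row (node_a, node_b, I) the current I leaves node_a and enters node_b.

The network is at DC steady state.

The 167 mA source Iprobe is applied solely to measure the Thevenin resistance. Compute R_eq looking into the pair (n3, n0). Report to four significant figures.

R_eq = 11.20 Ω

MNA unknowns: 4 node voltages V₁..V_4
R1: Y=0.3067 on G[4,1]
R2: Y=0.0001541 on G[2,1]
R3: Y=0.02924 on G[1,0]
R4: Y=0.9259 on G[4,3]
R5: Y=0.06061 on G[0,1]
R6: Y=0.01087 on G[2,3]
R7: Y=0.04000 on G[4,3]
R8: Y=0.0004065 on G[1,4]
R9: Y=0.03610 on G[0,1]
R10: Y=0.005236 on G[3,4]
R11: Y=0.0001391 on G[1,0]
R12: Y=0.06579 on G[1,3]
R13: Y=0.001238 on G[0,1]
Iprobe: z[3]−=0.167, z[0]+=0.167
solve → V1=-1.312, V2=-1.862, V3=-1.870, V4=-1.736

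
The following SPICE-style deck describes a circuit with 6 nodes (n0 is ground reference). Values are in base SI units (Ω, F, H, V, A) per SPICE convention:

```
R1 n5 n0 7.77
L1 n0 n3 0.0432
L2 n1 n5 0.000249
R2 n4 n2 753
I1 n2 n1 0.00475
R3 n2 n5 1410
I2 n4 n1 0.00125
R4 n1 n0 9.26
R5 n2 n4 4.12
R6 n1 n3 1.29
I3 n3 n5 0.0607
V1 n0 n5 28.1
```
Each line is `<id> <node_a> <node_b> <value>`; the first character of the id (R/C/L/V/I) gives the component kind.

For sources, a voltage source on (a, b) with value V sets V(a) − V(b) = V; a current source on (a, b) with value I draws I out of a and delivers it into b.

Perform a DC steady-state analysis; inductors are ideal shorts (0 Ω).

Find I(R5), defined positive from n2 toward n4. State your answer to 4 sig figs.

0.001243 A

MNA unknowns: 5 node voltages V₁..V_5 plus 3 source currents (L1, L2, V1)
R1: Y=0.1287 on G[5,0]
L1: row V0−V3=0, i_L1 at 0,3
L2: row V1−V5=0, i_L2 at 1,5
R2: Y=0.001328 on G[4,2]
I1: z[2]−=0.00475, z[1]+=0.00475
R3: Y=0.0007092 on G[2,5]
I2: z[4]−=0.00125, z[1]+=0.00125
R4: Y=0.1080 on G[1,0]
R5: Y=0.2427 on G[2,4]
R6: Y=0.7752 on G[1,3]
I3: z[3]−=0.0607, z[5]+=0.0607
V1: row V0−V5=28.1, i_V1 at 0,5
solve → V1=-28.10, V2=-36.56, V3=0.000, V4=-36.57, V5=-28.10
aux → i_L1=21.84, i_L2=24.82, i_V1=-28.49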